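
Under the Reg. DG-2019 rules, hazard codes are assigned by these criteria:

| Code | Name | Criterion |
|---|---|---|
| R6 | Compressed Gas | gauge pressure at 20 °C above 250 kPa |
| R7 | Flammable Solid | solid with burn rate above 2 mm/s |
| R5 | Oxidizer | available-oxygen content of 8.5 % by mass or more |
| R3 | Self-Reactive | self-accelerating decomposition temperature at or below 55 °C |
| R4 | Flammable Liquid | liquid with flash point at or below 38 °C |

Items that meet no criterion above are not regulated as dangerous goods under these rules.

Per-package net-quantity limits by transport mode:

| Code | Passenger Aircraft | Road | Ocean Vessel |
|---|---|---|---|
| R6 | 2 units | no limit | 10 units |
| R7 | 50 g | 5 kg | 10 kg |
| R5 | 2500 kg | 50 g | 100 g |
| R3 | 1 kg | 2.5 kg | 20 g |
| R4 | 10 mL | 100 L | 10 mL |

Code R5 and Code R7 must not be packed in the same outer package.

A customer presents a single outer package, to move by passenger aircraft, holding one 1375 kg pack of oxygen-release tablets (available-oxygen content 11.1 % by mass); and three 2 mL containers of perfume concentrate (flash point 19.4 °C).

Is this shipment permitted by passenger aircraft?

Oxygen-release tablets: available-oxygen content 11.1 % by mass ≥ 8.5 % by mass → Code R5 (Oxidizer).
With flash point 19.4 °C (≤ 38 °C), the perfume concentrate falls in Code R4.
Code R5 quantity: 1375 kg.
1375 kg is within the passenger aircraft limit of 2500 kg for Code R5.
Code R4 quantity: three 2 mL containers = 6 mL.
6 mL ≤ 10 mL (passenger aircraft limit, Code R4) — within limit.
The segregation rule (Code R5 with Code R7) does not apply to Code R5 with Code R4.
Every hazard code is within its passenger aircraft limit and no segregation rule is violated.

Yes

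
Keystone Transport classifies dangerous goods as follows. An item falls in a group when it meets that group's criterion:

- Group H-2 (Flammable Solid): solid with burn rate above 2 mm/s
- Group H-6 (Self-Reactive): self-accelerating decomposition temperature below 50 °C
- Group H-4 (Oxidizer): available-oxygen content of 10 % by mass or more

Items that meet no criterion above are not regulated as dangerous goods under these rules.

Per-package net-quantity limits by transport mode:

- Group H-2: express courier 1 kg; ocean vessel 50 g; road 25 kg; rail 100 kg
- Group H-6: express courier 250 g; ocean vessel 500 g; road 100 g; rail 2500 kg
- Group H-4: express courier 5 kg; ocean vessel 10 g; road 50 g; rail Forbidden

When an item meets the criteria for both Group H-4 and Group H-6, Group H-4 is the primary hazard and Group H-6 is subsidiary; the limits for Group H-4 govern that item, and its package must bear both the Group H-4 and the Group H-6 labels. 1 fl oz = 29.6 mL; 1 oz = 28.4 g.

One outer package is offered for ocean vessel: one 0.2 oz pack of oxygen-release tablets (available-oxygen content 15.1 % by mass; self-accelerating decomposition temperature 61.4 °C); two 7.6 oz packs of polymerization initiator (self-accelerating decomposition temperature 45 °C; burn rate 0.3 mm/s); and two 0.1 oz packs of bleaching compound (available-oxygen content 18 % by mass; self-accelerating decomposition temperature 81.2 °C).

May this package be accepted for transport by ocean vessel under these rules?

With available-oxygen content 15.1 % by mass (≥ 10 % by mass), the oxygen-release tablets fall in Group H-4.
The polymerization initiator has self-accelerating decomposition temperature 45 °C, which is < 50 °C, so it is Group H-6 (Self-Reactive).
Bleaching compound: available-oxygen content 18 % by mass ≥ 10 % by mass → Group H-4 (Oxidizer).
Total Group H-4: (one 0.2 oz pack = 5.68 g) + (two 0.1 oz packs = 5.68 g) = 11.36 g.
That exceeds the Group H-4 ocean vessel limit of 10 g.
Group H-6 quantity: two 7.6 oz packs = 431.68 g.
431.68 g ≤ 500 g (ocean vessel limit, Group H-6) — within limit.

No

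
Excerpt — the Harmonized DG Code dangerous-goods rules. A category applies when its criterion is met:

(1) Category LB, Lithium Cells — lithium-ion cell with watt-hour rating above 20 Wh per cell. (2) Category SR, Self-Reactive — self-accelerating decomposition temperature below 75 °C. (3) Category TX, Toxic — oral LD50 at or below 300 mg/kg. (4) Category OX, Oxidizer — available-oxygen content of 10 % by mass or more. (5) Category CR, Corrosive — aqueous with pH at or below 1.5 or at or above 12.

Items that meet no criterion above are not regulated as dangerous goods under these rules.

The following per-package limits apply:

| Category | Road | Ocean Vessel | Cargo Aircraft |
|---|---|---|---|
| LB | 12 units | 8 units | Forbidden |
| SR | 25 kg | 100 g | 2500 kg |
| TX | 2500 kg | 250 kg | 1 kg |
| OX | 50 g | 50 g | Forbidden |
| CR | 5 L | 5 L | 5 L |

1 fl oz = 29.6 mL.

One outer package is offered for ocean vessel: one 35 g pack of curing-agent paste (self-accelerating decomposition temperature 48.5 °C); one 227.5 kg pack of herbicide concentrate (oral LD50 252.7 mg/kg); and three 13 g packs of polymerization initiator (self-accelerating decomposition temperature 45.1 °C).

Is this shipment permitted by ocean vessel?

With self-accelerating decomposition temperature 48.5 °C (< 75 °C), the curing-agent paste falls in Category SR.
With oral LD50 252.7 mg/kg (≤ 300 mg/kg), the herbicide concentrate falls in Category TX.
With self-accelerating decomposition temperature 45.1 °C (< 75 °C), the polymerization initiator falls in Category SR.
Category SR net quantity: 35 g + (three 13 g packs = 39 g) = 74 g.
That is within the Category SR ocean vessel limit of 100 g.
Category TX quantity: 227.5 kg.
227.5 kg ≤ 250 kg (ocean vessel limit, Category TX) — within limit.
Every hazard category is within its ocean vessel limit and no segregation rule is violated.

Yes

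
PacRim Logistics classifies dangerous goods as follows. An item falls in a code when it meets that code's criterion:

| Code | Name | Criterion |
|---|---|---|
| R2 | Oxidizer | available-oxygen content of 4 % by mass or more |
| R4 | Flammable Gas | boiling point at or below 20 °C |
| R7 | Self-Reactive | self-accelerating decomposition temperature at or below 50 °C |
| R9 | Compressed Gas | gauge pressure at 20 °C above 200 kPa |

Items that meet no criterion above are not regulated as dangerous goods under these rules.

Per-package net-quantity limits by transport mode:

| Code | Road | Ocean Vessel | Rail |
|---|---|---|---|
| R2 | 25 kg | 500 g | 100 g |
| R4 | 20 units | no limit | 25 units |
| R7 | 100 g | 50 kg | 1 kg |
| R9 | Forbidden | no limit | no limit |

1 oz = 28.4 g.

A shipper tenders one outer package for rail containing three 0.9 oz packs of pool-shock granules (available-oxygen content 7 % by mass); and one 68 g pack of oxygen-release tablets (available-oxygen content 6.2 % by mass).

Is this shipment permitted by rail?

The pool-shock granules have available-oxygen content 7 % by mass, which is ≥ 4 % by mass, so they are Code R2 (Oxidizer).
With available-oxygen content 6.2 % by mass (≥ 4 % by mass), the oxygen-release tablets fall in Code R2.
Code R2 net quantity: (three 0.9 oz packs = 76.68 g) + 68 g = 144.68 g.
144.68 g exceeds the rail limit of 100 g for Code R2.

No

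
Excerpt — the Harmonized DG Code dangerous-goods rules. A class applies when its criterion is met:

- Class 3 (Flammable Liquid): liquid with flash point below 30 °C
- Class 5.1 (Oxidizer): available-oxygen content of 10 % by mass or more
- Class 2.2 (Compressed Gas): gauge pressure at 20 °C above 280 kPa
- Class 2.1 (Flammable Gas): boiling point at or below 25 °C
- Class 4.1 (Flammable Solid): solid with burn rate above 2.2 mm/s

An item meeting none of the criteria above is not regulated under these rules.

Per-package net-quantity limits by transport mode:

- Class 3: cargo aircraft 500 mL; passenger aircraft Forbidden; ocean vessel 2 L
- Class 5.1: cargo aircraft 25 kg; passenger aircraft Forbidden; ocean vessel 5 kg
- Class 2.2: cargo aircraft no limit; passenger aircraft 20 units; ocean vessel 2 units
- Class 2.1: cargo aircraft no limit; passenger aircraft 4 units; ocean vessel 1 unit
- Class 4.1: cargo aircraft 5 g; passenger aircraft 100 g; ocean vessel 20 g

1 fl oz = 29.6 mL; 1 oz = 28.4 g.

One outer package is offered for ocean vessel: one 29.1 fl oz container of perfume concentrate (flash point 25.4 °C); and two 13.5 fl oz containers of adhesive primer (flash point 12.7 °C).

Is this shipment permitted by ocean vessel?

Perfume concentrate: flash point 25.4 °C < 30 °C → Class 3 (Flammable Liquid).
Adhesive primer: flash point 12.7 °C < 30 °C → Class 3 (Flammable Liquid).
Total Class 3: (one 29.1 fl oz container = 861.36 mL) + (two 13.5 fl oz containers = 799.2 mL) = 1660.56 mL.
1660.56 mL is within the ocean vessel limit of 2 L for Class 3.

Yes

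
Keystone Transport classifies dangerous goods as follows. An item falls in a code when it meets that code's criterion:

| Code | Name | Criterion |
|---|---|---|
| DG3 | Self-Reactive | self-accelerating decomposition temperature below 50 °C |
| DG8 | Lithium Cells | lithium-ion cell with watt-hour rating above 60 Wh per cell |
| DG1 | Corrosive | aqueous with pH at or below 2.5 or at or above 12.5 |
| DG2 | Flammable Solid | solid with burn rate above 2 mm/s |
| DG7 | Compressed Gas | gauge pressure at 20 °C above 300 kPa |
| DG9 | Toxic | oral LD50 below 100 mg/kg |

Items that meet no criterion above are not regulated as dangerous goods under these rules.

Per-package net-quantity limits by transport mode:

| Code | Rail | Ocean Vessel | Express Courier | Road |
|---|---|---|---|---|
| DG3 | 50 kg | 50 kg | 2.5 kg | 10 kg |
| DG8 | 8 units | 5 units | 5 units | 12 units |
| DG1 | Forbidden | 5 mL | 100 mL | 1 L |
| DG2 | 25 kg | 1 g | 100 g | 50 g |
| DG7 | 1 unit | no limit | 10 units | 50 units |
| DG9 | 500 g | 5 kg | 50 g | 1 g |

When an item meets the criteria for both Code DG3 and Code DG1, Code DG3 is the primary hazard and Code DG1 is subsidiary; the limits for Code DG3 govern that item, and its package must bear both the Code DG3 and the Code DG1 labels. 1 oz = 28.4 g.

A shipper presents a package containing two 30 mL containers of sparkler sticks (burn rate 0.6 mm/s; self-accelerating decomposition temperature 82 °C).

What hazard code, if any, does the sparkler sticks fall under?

Not regulated

self-accelerating decomposition temperature 82 °C is not below 50 °C, so Code DG3 does not apply.
burn rate 0.6 mm/s is not above 2 mm/s, so Code DG2 does not apply.
No criterion is met, so the item is not regulated.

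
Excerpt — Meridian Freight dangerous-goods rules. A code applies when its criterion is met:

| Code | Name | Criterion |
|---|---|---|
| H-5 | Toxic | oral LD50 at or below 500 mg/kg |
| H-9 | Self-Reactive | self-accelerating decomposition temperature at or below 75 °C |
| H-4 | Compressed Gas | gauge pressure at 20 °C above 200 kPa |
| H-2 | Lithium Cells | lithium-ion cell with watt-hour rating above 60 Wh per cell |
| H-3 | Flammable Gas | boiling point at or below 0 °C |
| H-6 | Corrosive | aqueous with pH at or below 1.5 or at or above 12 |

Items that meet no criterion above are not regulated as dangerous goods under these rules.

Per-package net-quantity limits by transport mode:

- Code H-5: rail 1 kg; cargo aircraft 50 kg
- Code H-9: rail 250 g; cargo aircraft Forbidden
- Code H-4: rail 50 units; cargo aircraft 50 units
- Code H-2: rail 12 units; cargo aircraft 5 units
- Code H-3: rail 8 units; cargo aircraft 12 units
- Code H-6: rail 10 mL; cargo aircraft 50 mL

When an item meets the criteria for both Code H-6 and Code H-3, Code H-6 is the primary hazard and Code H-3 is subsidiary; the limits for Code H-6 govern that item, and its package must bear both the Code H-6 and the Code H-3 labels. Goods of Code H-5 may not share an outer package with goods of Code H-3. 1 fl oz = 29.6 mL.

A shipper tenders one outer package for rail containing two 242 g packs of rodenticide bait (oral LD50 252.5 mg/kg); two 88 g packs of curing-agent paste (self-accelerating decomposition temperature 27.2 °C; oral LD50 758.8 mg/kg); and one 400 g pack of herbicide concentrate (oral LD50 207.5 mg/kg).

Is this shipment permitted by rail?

Rodenticide bait: oral LD50 252.5 mg/kg ≤ 500 mg/kg → Code H-5 (Toxic).
With self-accelerating decomposition temperature 27.2 °C (≤ 75 °C), the curing-agent paste falls in Code H-9.
Oral LD50 207.5 mg/kg meets the Code H-5 criterion (Toxic), so the herbicide concentrate is Code H-5.
Total Code H-5: (two 242 g packs = 484 g) + 400 g = 884 g.
884 g is within the rail limit of 1 kg for Code H-5.
Code H-9 quantity: two 88 g packs = 176 g.
176 g is within the rail limit of 250 g for Code H-9.
The segregation rule (Code H-5 with Code H-3) does not apply to Code H-5 with Code H-9.
Every hazard code is within its rail limit and no segregation rule is violated.

Yes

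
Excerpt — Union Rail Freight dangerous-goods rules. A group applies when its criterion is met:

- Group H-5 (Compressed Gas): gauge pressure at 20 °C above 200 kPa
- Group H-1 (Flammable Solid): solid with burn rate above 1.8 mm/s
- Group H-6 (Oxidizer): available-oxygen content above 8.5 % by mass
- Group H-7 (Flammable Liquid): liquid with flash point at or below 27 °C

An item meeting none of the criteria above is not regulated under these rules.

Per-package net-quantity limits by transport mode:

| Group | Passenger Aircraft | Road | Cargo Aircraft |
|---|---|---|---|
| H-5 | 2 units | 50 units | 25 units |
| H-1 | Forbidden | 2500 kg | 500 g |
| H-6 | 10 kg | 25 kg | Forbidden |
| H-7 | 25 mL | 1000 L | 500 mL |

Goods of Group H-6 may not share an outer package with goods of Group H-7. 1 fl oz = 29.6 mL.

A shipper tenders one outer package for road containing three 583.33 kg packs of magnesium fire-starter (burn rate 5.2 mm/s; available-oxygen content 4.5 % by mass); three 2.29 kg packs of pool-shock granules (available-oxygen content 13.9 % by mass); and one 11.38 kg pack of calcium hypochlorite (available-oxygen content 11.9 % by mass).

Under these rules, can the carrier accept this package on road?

With burn rate 5.2 mm/s (> 1.8 mm/s), the magnesium fire-starter falls in Group H-1.
The pool-shock granules have available-oxygen content 13.9 % by mass, which is > 8.5 % by mass, so they are Group H-6 (Oxidizer).
Calcium hypochlorite: available-oxygen content 11.9 % by mass > 8.5 % by mass → Group H-6 (Oxidizer).
Total Group H-6: (three 2.29 kg packs = 6.87 kg) + 11.38 kg = 18.25 kg.
18.25 kg is within the road limit of 25 kg for Group H-6.
Group H-1 quantity: three 583.33 kg packs = 1749.99 kg.
1749.99 kg ≤ 2500 kg (road limit, Group H-1) — within limit.
The segregation rule (Group H-6 with Group H-7) does not apply to Group H-6 with Group H-1.
Every hazard group is within its road limit and no segregation rule is violated.

Yes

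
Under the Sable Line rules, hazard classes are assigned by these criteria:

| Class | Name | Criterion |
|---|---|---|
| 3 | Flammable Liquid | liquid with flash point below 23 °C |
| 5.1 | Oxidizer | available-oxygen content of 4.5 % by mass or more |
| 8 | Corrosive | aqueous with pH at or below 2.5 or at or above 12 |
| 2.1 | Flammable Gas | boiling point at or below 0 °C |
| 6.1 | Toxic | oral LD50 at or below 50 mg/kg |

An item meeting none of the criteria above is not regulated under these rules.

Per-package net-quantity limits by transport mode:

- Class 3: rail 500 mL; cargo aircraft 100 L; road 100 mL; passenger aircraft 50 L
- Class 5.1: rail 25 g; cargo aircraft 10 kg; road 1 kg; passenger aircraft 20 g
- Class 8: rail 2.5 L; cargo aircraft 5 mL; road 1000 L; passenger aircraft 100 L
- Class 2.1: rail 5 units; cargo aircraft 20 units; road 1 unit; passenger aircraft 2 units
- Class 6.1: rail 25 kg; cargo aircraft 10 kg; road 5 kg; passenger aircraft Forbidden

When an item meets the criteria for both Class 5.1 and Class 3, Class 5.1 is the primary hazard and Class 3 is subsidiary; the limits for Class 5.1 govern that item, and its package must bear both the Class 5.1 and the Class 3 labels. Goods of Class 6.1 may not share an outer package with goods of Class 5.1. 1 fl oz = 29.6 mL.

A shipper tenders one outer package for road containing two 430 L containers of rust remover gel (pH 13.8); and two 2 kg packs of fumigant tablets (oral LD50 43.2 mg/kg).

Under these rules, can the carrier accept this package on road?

Yes

Rust remover gel: pH 13.8 ≥ 12 → Class 8 (Corrosive).
With oral LD50 43.2 mg/kg (≤ 50 mg/kg), the fumigant tablets fall in Class 6.1.
Class 6.1 quantity: two 2 kg packs = 4 kg.
4 kg is within the road limit of 5 kg for Class 6.1.
Class 8 quantity: two 430 L containers = 860 L.
860 L ≤ 1000 L (road limit, Class 8) — within limit.
The segregation rule (Class 6.1 with Class 5.1) does not apply to Class 6.1 with Class 8.
Every hazard class is within its road limit and no segregation rule is violated.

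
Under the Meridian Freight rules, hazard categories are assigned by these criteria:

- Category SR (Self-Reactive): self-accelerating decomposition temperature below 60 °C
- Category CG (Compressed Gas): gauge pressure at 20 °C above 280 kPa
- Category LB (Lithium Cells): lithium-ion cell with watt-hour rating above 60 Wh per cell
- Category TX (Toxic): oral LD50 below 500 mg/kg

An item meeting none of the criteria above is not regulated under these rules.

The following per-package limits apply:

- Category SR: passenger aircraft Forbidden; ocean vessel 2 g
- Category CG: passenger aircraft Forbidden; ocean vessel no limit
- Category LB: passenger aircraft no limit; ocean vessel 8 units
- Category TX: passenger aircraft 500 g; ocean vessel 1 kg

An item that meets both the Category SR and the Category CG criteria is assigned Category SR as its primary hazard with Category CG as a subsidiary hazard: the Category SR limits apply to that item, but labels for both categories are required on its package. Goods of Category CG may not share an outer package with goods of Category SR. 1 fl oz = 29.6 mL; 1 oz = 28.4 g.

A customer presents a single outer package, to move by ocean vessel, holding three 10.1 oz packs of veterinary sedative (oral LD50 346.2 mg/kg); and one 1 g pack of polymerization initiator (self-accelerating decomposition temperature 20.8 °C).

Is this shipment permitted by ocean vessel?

Yes

With oral LD50 346.2 mg/kg (< 500 mg/kg), the veterinary sedative falls in Category TX.
With self-accelerating decomposition temperature 20.8 °C (< 60 °C), the polymerization initiator falls in Category SR.
Category TX quantity: three 10.1 oz packs = 860.52 g.
860.52 g is within the ocean vessel limit of 1 kg for Category TX.
Category SR quantity: 1 g.
1 g is within the ocean vessel limit of 2 g for Category SR.
The segregation rule (Category CG with Category SR) does not apply to Category TX with Category SR.
Every hazard category is within its ocean vessel limit and no segregation rule is violated.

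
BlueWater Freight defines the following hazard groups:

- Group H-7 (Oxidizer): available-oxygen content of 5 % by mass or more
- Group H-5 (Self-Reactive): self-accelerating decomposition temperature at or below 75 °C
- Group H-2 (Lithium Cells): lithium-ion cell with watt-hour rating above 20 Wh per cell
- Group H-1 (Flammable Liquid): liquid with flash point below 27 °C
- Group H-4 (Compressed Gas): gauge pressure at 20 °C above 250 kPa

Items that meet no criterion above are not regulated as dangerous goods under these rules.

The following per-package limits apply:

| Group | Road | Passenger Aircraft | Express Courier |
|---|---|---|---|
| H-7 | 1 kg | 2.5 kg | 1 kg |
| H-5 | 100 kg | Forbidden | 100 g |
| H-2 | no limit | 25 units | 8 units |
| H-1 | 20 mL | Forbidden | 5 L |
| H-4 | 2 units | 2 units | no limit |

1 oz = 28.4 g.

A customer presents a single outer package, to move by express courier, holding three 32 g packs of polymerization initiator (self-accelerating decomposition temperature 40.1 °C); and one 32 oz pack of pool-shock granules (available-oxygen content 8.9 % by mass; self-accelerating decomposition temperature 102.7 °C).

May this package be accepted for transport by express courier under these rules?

Yes

With self-accelerating decomposition temperature 40.1 °C (≤ 75 °C), the polymerization initiator falls in Group H-5.
Pool-shock granules: available-oxygen content 8.9 % by mass ≥ 5 % by mass → Group H-7 (Oxidizer).
Group H-5 quantity: three 32 g packs = 96 g.
That is within the Group H-5 express courier limit of 100 g.
Group H-7 quantity: one 32 oz pack = 908.8 g.
908.8 g is within the express courier limit of 1 kg for Group H-7.
Every hazard group is within its express courier limit and no segregation rule is violated.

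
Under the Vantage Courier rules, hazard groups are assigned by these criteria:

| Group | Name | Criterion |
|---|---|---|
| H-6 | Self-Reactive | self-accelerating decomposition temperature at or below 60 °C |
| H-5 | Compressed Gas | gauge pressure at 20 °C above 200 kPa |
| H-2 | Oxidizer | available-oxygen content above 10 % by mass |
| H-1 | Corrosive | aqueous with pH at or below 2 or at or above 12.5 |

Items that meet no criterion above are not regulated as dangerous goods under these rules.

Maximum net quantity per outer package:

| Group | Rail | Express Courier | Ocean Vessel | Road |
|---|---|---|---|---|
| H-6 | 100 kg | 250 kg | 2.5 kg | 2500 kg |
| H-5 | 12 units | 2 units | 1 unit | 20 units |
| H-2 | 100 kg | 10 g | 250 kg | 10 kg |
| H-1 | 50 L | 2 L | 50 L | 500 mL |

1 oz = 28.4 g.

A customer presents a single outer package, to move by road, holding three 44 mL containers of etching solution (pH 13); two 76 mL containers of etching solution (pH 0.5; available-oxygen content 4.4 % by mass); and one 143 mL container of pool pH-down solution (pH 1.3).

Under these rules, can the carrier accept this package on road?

Yes

pH 13 meets the Group H-1 criterion (Corrosive), so the etching solution is Group H-1.
With pH 0.5 (≤ 2), the etching solution falls in Group H-1.
The pool pH-down solution has pH 1.3, which is ≤ 2, so it is Group H-1 (Corrosive).
Total Group H-1: (three 44 mL containers = 132 mL) + (two 76 mL containers = 152 mL) + 143 mL = 427 mL.
427 mL ≤ 500 mL (road limit, Group H-1) — within limit.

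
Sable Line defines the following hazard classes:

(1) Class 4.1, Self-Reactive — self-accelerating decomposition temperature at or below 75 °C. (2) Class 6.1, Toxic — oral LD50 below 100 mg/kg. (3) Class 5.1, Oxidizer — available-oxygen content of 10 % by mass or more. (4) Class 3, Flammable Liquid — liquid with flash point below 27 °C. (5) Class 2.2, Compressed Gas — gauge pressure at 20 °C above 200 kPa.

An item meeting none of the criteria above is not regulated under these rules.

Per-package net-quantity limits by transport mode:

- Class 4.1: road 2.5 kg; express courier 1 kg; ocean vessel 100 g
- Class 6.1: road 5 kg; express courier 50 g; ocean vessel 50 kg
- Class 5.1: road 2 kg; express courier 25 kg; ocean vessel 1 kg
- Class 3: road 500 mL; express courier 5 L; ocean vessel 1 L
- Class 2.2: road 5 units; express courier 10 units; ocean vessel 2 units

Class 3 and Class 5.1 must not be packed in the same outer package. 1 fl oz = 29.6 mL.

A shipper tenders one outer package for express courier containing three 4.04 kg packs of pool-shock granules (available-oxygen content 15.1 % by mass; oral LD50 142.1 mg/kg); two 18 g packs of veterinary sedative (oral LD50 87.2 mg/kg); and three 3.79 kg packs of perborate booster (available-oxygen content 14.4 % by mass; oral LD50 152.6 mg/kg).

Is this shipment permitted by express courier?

Yes

The pool-shock granules have available-oxygen content 15.1 % by mass, which is ≥ 10 % by mass, so they are Class 5.1 (Oxidizer).
Veterinary sedative: oral LD50 87.2 mg/kg < 100 mg/kg → Class 6.1 (Toxic).
Available-oxygen content 14.4 % by mass meets the Class 5.1 criterion (Oxidizer), so the perborate booster is Class 5.1.
Class 5.1 net quantity: (three 4.04 kg packs = 12.12 kg) + (three 3.79 kg packs = 11.37 kg) = 23.49 kg.
That is within the Class 5.1 express courier limit of 25 kg.
Class 6.1 quantity: two 18 g packs = 36 g.
36 g is within the express courier limit of 50 g for Class 6.1.
The segregation rule (Class 3 with Class 5.1) does not apply to Class 5.1 with Class 6.1.
Every hazard class is within its express courier limit and no segregation rule is violated.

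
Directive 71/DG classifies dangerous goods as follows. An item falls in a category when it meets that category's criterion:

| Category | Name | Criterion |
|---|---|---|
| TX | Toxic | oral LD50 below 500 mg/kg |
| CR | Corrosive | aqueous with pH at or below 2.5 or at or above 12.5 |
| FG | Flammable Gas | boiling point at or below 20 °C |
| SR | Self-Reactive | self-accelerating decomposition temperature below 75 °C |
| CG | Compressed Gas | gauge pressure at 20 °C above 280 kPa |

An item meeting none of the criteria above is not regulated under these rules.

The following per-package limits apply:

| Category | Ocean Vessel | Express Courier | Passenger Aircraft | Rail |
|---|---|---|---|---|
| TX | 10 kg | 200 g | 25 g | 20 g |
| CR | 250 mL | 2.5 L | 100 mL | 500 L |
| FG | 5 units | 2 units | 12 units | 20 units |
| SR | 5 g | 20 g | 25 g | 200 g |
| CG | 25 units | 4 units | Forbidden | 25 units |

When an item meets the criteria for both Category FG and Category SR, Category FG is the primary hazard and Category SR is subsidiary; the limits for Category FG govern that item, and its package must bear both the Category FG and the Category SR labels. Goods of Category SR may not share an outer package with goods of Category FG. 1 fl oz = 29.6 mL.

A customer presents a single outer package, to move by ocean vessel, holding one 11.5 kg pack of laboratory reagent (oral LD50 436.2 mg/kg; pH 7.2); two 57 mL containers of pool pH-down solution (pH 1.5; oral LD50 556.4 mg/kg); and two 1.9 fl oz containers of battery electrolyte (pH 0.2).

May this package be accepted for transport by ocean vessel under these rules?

Oral LD50 436.2 mg/kg meets the Category TX criterion (Toxic), so the laboratory reagent is Category TX.
Pool pH-down solution: pH 1.5 ≤ 2.5 → Category CR (Corrosive).
With pH 0.2 (≤ 2.5), the battery electrolyte falls in Category CR.
Category TX quantity: 11.5 kg.
11.5 kg exceeds the ocean vessel limit of 10 kg for Category TX.
Total Category CR: (two 57 mL containers = 114 mL) + (two 1.9 fl oz containers = 112.48 mL) = 226.48 mL.
226.48 mL ≤ 250 mL (ocean vessel limit, Category CR) — within limit.
The segregation rule (Category SR with Category FG) does not apply to Category TX with Category CR.

No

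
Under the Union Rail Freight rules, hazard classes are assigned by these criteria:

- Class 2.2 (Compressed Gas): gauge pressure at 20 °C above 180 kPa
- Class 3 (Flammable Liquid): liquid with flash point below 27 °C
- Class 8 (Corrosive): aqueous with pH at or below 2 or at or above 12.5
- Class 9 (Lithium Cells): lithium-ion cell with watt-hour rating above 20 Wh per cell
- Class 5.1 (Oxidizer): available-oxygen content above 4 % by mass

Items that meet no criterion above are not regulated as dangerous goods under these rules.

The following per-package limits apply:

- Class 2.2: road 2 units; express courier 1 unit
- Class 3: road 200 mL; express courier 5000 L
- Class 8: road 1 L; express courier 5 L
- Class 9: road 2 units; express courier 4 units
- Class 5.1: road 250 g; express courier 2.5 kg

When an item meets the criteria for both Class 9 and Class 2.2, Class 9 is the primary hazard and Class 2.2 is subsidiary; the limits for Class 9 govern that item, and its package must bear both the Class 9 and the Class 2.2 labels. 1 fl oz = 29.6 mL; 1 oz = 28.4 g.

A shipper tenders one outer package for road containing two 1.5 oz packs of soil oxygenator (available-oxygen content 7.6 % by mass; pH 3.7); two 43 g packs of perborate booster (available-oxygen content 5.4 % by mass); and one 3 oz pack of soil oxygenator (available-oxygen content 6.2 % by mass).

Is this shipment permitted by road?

The soil oxygenator has available-oxygen content 7.6 % by mass, which is > 4 % by mass, so it is Class 5.1 (Oxidizer).
The perborate booster has available-oxygen content 5.4 % by mass, which is > 4 % by mass, so it is Class 5.1 (Oxidizer).
Available-oxygen content 6.2 % by mass meets the Class 5.1 criterion (Oxidizer), so the soil oxygenator is Class 5.1.
Total Class 5.1: (two 1.5 oz packs = 85.2 g) + (two 43 g packs = 86 g) + (one 3 oz pack = 85.2 g) = 256.4 g.
256.4 g > 250 g (road limit, Class 5.1) — over the limit.

No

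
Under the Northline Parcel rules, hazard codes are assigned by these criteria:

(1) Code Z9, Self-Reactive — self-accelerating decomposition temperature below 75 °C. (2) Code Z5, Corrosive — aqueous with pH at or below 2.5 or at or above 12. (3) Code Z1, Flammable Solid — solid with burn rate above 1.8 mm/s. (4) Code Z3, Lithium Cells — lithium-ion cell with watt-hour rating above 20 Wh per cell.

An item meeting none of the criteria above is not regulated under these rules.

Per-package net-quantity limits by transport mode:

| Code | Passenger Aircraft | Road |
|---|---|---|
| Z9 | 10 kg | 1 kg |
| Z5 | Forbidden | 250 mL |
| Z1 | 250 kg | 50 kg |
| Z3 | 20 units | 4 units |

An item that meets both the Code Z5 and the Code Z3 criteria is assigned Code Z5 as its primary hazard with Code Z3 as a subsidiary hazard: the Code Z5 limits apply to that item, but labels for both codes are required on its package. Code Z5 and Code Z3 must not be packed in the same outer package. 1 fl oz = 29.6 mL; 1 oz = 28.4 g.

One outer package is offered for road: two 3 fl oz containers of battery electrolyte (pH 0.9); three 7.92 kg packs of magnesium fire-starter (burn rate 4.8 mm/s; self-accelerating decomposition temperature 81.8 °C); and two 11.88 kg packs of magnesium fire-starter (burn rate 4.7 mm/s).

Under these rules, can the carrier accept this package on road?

Yes

Battery electrolyte: pH 0.9 ≤ 2.5 → Code Z5 (Corrosive).
The magnesium fire-starter has burn rate 4.8 mm/s, which is > 1.8 mm/s, so it is Code Z1 (Flammable Solid).
Magnesium fire-starter: burn rate 4.7 mm/s > 1.8 mm/s → Code Z1 (Flammable Solid).
Code Z5 quantity: two 3 fl oz containers = 177.6 mL.
177.6 mL ≤ 250 mL (road limit, Code Z5) — within limit.
Code Z1 net quantity: (three 7.92 kg packs = 23.76 kg) + (two 11.88 kg packs = 23.76 kg) = 47.52 kg.
47.52 kg ≤ 50 kg (road limit, Code Z1) — within limit.
The segregation rule (Code Z5 with Code Z3) does not apply to Code Z5 with Code Z1.
Every hazard code is within its road limit and no segregation rule is violated.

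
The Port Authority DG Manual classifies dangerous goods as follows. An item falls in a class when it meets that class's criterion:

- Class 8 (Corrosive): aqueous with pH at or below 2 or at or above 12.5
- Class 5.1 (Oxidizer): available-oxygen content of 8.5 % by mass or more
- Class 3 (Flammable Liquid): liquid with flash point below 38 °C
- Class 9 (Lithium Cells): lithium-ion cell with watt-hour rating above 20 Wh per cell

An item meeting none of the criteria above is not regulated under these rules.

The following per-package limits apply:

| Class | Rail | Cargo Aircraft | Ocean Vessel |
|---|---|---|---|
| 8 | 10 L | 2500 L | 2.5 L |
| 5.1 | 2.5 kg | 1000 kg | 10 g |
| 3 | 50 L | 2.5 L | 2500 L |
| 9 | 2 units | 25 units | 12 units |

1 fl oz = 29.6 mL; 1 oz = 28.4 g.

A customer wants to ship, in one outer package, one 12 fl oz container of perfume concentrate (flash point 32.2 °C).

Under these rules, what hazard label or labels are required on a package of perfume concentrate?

Class 3

Flash point 32.2 °C meets the Class 3 criterion (Flammable Liquid), so the perfume concentrate is Class 3.
Only the Class 3 label is required.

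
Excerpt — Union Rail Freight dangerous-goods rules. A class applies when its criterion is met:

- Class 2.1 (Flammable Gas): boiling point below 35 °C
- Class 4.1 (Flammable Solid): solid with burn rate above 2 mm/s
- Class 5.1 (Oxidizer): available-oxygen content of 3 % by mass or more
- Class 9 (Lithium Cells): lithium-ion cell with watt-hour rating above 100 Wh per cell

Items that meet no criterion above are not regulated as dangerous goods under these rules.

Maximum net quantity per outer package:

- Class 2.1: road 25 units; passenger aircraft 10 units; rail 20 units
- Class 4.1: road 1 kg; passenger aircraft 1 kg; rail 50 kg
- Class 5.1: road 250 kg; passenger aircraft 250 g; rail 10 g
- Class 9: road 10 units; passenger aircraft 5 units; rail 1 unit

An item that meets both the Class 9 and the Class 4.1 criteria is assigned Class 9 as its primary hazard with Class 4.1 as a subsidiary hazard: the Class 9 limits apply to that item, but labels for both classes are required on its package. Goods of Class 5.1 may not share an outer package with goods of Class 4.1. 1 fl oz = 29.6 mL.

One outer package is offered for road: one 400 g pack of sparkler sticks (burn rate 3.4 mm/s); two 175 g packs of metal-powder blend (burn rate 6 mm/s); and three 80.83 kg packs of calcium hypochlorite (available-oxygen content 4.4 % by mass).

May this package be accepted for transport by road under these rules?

Sparkler sticks: burn rate 3.4 mm/s > 2 mm/s → Class 4.1 (Flammable Solid).
Metal-powder blend: burn rate 6 mm/s > 2 mm/s → Class 4.1 (Flammable Solid).
Available-oxygen content 4.4 % by mass meets the Class 5.1 criterion (Oxidizer), so the calcium hypochlorite is Class 5.1.
Class 5.1 quantity: three 80.83 kg packs = 242.49 kg.
242.49 kg ≤ 250 kg (road limit, Class 5.1) — within limit.
Total Class 4.1: 400 g + (two 175 g packs = 350 g) = 750 g.
750 g ≤ 1 kg (road limit, Class 4.1) — within limit.
Class 5.1 and Class 4.1 may not share an outer package.

No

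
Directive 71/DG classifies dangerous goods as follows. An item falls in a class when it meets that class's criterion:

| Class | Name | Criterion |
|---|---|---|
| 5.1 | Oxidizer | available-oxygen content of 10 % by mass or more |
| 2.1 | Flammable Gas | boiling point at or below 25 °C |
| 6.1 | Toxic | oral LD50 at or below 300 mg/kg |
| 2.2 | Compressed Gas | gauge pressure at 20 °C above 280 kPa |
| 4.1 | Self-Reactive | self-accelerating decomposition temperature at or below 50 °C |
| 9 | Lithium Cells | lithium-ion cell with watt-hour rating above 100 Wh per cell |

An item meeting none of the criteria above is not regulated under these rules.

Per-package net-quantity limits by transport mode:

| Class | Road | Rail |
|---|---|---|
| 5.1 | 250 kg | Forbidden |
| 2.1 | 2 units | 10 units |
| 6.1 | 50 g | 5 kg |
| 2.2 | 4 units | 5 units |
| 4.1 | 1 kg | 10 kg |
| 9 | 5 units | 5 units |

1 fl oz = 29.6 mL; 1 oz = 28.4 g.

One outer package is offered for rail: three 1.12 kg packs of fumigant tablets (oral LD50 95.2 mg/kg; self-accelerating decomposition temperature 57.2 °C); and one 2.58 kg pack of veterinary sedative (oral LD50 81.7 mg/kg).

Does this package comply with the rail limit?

No

Oral LD50 95.2 mg/kg meets the Class 6.1 criterion (Toxic), so the fumigant tablets are Class 6.1.
Oral LD50 81.7 mg/kg meets the Class 6.1 criterion (Toxic), so the veterinary sedative is Class 6.1.
Class 6.1 net quantity: (three 1.12 kg packs = 3.36 kg) + 2.58 kg = 5.94 kg.
5.94 kg > 5 kg (rail limit, Class 6.1) — over the limit.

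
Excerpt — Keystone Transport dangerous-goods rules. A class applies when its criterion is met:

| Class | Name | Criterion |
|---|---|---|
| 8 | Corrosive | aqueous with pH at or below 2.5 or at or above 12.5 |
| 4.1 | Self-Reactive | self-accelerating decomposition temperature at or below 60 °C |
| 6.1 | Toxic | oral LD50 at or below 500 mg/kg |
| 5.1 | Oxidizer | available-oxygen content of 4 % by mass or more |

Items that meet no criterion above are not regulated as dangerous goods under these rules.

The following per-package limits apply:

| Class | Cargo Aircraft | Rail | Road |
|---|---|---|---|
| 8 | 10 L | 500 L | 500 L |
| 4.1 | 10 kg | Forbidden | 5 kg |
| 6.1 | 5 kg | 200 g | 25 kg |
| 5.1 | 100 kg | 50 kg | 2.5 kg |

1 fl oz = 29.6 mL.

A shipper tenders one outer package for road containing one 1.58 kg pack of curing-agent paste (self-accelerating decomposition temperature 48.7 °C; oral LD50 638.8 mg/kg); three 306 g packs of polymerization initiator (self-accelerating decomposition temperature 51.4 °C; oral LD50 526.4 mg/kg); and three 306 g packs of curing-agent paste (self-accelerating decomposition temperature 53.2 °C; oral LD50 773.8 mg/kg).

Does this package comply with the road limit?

Yes

The curing-agent paste has self-accelerating decomposition temperature 48.7 °C, which is ≤ 60 °C, so it is Class 4.1 (Self-Reactive).
Polymerization initiator: self-accelerating decomposition temperature 51.4 °C ≤ 60 °C → Class 4.1 (Self-Reactive).
With self-accelerating decomposition temperature 53.2 °C (≤ 60 °C), the curing-agent paste falls in Class 4.1.
Total Class 4.1: 1.58 kg + (three 306 g packs = 918 g) + (three 306 g packs = 918 g) = 3.416 kg.
3.416 kg is within the road limit of 5 kg for Class 4.1.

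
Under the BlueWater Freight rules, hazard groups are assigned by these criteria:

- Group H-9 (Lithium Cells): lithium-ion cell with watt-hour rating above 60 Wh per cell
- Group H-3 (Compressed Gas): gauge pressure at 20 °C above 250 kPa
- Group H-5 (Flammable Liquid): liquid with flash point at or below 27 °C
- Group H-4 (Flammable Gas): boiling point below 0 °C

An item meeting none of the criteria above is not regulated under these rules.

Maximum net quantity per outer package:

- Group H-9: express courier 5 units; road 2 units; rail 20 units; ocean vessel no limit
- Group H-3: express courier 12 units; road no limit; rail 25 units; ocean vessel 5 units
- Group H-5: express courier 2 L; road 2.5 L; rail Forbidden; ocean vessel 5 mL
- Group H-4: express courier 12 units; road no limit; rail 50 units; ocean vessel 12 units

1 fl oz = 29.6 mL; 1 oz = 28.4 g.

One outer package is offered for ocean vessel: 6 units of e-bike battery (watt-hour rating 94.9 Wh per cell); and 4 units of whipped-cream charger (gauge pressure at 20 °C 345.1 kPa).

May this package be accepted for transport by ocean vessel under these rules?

E-bike battery: watt-hour rating 94.9 Wh per cell > 60 Wh per cell → Group H-9 (Lithium Cells).
Whipped-cream charger: gauge pressure at 20 °C 345.1 kPa > 250 kPa → Group H-3 (Compressed Gas).
Group H-3 quantity: 4 units.
That is within the Group H-3 ocean vessel limit of 5 units.
Group H-9 quantity: 6 units.
Group H-9 has no per-package limit by ocean vessel.
Every hazard group is within its ocean vessel limit and no segregation rule is violated.

Yes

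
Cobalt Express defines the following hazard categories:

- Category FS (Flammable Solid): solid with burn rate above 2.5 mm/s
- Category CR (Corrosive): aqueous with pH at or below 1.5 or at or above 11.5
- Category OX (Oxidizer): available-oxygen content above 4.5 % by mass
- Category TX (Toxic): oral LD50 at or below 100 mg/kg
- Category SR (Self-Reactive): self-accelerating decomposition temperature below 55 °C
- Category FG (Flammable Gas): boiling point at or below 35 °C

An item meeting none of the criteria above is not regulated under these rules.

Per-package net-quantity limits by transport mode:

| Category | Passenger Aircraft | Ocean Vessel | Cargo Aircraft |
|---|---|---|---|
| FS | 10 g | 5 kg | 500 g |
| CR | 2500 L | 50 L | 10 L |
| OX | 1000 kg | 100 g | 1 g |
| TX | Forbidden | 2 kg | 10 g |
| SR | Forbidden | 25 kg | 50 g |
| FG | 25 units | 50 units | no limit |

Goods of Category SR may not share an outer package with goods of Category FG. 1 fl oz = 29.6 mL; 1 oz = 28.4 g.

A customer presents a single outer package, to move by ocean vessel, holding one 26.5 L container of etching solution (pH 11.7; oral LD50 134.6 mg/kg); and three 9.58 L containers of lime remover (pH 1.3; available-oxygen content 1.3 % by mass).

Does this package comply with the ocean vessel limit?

pH 11.7 meets the Category CR criterion (Corrosive), so the etching solution is Category CR.
The lime remover has pH 1.3, which is ≤ 1.5, so it is Category CR (Corrosive).
Total Category CR: 26.5 L + (three 9.58 L containers = 28.74 L) = 55.24 L.
55.24 L > 50 L (ocean vessel limit, Category CR) — over the limit.

No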